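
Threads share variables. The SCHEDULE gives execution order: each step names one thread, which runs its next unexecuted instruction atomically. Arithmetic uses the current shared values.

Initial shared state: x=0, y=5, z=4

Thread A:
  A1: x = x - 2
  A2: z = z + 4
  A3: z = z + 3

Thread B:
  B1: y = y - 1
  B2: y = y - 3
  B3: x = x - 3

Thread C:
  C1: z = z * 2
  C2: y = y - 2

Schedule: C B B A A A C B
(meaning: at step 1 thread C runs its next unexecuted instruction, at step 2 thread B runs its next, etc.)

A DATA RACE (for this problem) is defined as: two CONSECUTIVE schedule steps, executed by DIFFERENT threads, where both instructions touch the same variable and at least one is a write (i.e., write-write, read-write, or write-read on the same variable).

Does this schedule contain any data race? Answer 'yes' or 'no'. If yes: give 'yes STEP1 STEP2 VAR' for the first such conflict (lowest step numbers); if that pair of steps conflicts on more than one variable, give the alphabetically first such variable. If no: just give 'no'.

Answer: no

Derivation:
Steps 1,2: C(r=z,w=z) vs B(r=y,w=y). No conflict.
Steps 2,3: same thread (B). No race.
Steps 3,4: B(r=y,w=y) vs A(r=x,w=x). No conflict.
Steps 4,5: same thread (A). No race.
Steps 5,6: same thread (A). No race.
Steps 6,7: A(r=z,w=z) vs C(r=y,w=y). No conflict.
Steps 7,8: C(r=y,w=y) vs B(r=x,w=x). No conflict.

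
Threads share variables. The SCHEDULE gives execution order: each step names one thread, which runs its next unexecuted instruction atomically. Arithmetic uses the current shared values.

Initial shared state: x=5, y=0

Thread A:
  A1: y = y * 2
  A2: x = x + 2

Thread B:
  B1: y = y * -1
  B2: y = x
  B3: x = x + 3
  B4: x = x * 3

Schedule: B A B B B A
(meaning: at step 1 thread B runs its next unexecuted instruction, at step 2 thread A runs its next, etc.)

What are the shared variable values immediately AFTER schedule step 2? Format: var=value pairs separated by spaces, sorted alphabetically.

Step 1: thread B executes B1 (y = y * -1). Shared: x=5 y=0. PCs: A@0 B@1
Step 2: thread A executes A1 (y = y * 2). Shared: x=5 y=0. PCs: A@1 B@1

Answer: x=5 y=0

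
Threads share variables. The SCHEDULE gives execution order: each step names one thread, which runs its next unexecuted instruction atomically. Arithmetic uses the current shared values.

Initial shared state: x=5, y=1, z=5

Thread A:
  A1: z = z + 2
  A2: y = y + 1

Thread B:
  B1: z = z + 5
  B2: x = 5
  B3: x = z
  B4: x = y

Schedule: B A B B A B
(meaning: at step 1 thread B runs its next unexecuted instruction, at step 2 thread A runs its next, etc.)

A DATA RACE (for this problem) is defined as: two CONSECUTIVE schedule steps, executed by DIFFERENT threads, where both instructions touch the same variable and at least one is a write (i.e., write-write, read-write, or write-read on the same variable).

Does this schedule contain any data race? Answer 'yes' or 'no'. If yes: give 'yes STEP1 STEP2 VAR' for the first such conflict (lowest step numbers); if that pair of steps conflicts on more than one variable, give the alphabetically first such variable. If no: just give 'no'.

Answer: yes 1 2 z

Derivation:
Steps 1,2: B(z = z + 5) vs A(z = z + 2). RACE on z (W-W).
Steps 2,3: A(r=z,w=z) vs B(r=-,w=x). No conflict.
Steps 3,4: same thread (B). No race.
Steps 4,5: B(r=z,w=x) vs A(r=y,w=y). No conflict.
Steps 5,6: A(y = y + 1) vs B(x = y). RACE on y (W-R).
First conflict at steps 1,2.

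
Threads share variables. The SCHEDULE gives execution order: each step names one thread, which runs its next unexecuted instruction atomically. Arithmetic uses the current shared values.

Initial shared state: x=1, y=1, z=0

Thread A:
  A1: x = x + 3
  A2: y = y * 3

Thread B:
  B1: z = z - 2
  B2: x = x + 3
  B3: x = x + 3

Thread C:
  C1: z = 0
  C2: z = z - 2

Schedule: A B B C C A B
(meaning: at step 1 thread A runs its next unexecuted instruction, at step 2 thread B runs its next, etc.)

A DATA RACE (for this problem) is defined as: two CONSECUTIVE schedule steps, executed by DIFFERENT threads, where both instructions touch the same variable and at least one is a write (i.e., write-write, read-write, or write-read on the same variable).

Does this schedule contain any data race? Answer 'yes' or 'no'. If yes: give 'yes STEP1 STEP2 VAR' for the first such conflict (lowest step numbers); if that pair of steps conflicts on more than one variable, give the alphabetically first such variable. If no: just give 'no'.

Answer: no

Derivation:
Steps 1,2: A(r=x,w=x) vs B(r=z,w=z). No conflict.
Steps 2,3: same thread (B). No race.
Steps 3,4: B(r=x,w=x) vs C(r=-,w=z). No conflict.
Steps 4,5: same thread (C). No race.
Steps 5,6: C(r=z,w=z) vs A(r=y,w=y). No conflict.
Steps 6,7: A(r=y,w=y) vs B(r=x,w=x). No conflict.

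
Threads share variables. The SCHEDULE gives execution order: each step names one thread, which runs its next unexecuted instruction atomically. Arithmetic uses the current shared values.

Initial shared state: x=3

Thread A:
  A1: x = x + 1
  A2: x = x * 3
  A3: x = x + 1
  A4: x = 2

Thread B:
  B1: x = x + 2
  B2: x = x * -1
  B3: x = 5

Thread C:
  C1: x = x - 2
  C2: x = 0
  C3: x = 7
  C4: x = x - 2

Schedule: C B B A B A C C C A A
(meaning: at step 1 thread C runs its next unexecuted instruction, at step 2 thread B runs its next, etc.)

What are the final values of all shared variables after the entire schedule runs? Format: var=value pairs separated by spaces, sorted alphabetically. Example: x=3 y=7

Answer: x=2

Derivation:
Step 1: thread C executes C1 (x = x - 2). Shared: x=1. PCs: A@0 B@0 C@1
Step 2: thread B executes B1 (x = x + 2). Shared: x=3. PCs: A@0 B@1 C@1
Step 3: thread B executes B2 (x = x * -1). Shared: x=-3. PCs: A@0 B@2 C@1
Step 4: thread A executes A1 (x = x + 1). Shared: x=-2. PCs: A@1 B@2 C@1
Step 5: thread B executes B3 (x = 5). Shared: x=5. PCs: A@1 B@3 C@1
Step 6: thread A executes A2 (x = x * 3). Shared: x=15. PCs: A@2 B@3 C@1
Step 7: thread C executes C2 (x = 0). Shared: x=0. PCs: A@2 B@3 C@2
Step 8: thread C executes C3 (x = 7). Shared: x=7. PCs: A@2 B@3 C@3
Step 9: thread C executes C4 (x = x - 2). Shared: x=5. PCs: A@2 B@3 C@4
Step 10: thread A executes A3 (x = x + 1). Shared: x=6. PCs: A@3 B@3 C@4
Step 11: thread A executes A4 (x = 2). Shared: x=2. PCs: A@4 B@3 C@4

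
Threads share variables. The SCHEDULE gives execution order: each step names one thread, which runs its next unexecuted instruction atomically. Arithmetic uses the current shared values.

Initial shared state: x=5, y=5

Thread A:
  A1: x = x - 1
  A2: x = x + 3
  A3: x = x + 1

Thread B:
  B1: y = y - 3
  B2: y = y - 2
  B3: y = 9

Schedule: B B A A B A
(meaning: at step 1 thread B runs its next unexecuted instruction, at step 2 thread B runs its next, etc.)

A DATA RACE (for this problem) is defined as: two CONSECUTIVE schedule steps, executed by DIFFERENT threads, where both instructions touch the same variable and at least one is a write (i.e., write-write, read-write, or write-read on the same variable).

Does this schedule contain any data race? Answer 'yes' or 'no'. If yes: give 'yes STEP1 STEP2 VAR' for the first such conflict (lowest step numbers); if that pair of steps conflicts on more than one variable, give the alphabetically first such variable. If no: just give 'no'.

Steps 1,2: same thread (B). No race.
Steps 2,3: B(r=y,w=y) vs A(r=x,w=x). No conflict.
Steps 3,4: same thread (A). No race.
Steps 4,5: A(r=x,w=x) vs B(r=-,w=y). No conflict.
Steps 5,6: B(r=-,w=y) vs A(r=x,w=x). No conflict.

Answer: no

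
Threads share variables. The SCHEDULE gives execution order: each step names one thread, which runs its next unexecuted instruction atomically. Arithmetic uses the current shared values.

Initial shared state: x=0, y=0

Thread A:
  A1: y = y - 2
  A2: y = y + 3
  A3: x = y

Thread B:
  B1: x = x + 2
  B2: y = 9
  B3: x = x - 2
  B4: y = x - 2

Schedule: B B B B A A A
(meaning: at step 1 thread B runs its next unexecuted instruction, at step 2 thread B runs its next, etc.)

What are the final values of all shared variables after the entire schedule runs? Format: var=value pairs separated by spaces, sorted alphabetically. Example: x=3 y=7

Step 1: thread B executes B1 (x = x + 2). Shared: x=2 y=0. PCs: A@0 B@1
Step 2: thread B executes B2 (y = 9). Shared: x=2 y=9. PCs: A@0 B@2
Step 3: thread B executes B3 (x = x - 2). Shared: x=0 y=9. PCs: A@0 B@3
Step 4: thread B executes B4 (y = x - 2). Shared: x=0 y=-2. PCs: A@0 B@4
Step 5: thread A executes A1 (y = y - 2). Shared: x=0 y=-4. PCs: A@1 B@4
Step 6: thread A executes A2 (y = y + 3). Shared: x=0 y=-1. PCs: A@2 B@4
Step 7: thread A executes A3 (x = y). Shared: x=-1 y=-1. PCs: A@3 B@4

Answer: x=-1 y=-1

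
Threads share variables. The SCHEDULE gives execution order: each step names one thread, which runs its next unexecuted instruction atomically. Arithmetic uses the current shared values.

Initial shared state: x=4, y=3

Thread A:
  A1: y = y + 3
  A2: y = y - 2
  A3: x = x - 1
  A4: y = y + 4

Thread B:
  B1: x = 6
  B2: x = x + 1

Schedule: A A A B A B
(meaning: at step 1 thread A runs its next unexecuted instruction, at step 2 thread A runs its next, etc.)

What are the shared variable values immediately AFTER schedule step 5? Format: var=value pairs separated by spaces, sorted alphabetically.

Step 1: thread A executes A1 (y = y + 3). Shared: x=4 y=6. PCs: A@1 B@0
Step 2: thread A executes A2 (y = y - 2). Shared: x=4 y=4. PCs: A@2 B@0
Step 3: thread A executes A3 (x = x - 1). Shared: x=3 y=4. PCs: A@3 B@0
Step 4: thread B executes B1 (x = 6). Shared: x=6 y=4. PCs: A@3 B@1
Step 5: thread A executes A4 (y = y + 4). Shared: x=6 y=8. PCs: A@4 B@1

Answer: x=6 y=8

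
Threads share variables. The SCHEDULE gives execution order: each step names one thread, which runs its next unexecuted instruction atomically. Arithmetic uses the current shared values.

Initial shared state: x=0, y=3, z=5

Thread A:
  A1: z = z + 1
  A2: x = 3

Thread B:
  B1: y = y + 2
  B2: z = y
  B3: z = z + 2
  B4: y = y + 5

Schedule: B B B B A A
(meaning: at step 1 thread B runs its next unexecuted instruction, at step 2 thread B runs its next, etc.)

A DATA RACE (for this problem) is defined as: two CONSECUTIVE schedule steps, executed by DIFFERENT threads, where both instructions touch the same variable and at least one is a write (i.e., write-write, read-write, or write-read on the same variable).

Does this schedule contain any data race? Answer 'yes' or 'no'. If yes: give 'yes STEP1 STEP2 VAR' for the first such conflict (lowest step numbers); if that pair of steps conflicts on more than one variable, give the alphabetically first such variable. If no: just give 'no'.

Answer: no

Derivation:
Steps 1,2: same thread (B). No race.
Steps 2,3: same thread (B). No race.
Steps 3,4: same thread (B). No race.
Steps 4,5: B(r=y,w=y) vs A(r=z,w=z). No conflict.
Steps 5,6: same thread (A). No race.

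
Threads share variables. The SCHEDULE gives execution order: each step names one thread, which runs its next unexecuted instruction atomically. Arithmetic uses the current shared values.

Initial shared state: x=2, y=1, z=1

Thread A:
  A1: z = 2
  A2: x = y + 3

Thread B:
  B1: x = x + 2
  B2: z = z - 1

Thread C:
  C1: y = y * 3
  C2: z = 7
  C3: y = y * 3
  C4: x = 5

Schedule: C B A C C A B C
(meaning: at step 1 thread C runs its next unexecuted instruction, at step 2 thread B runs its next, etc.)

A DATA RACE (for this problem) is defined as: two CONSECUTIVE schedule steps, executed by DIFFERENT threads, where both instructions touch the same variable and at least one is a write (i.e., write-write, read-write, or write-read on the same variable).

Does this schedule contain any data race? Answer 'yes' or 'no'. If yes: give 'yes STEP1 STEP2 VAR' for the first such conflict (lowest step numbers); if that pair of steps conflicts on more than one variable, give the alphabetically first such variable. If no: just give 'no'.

Answer: yes 3 4 z

Derivation:
Steps 1,2: C(r=y,w=y) vs B(r=x,w=x). No conflict.
Steps 2,3: B(r=x,w=x) vs A(r=-,w=z). No conflict.
Steps 3,4: A(z = 2) vs C(z = 7). RACE on z (W-W).
Steps 4,5: same thread (C). No race.
Steps 5,6: C(y = y * 3) vs A(x = y + 3). RACE on y (W-R).
Steps 6,7: A(r=y,w=x) vs B(r=z,w=z). No conflict.
Steps 7,8: B(r=z,w=z) vs C(r=-,w=x). No conflict.
First conflict at steps 3,4.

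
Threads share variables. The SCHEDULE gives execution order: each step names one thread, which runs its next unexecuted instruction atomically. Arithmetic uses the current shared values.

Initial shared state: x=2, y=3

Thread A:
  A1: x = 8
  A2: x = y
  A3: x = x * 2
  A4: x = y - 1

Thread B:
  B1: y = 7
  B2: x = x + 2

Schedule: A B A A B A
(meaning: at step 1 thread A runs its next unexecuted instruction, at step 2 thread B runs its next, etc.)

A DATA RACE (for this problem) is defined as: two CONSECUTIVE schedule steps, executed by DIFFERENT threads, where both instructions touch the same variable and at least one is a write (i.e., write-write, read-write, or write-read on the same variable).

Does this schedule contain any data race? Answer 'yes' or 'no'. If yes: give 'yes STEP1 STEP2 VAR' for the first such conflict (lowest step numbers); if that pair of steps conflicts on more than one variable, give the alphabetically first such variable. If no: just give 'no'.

Steps 1,2: A(r=-,w=x) vs B(r=-,w=y). No conflict.
Steps 2,3: B(y = 7) vs A(x = y). RACE on y (W-R).
Steps 3,4: same thread (A). No race.
Steps 4,5: A(x = x * 2) vs B(x = x + 2). RACE on x (W-W).
Steps 5,6: B(x = x + 2) vs A(x = y - 1). RACE on x (W-W).
First conflict at steps 2,3.

Answer: yes 2 3 y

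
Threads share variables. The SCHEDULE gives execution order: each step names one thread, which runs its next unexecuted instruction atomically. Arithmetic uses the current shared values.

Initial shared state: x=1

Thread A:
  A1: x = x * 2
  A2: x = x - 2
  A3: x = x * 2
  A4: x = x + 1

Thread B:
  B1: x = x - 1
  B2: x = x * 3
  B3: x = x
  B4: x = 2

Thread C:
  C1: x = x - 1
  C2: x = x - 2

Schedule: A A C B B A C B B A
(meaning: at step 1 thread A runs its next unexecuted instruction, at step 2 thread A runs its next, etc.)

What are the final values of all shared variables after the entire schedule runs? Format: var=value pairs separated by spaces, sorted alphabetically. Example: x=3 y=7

Answer: x=3

Derivation:
Step 1: thread A executes A1 (x = x * 2). Shared: x=2. PCs: A@1 B@0 C@0
Step 2: thread A executes A2 (x = x - 2). Shared: x=0. PCs: A@2 B@0 C@0
Step 3: thread C executes C1 (x = x - 1). Shared: x=-1. PCs: A@2 B@0 C@1
Step 4: thread B executes B1 (x = x - 1). Shared: x=-2. PCs: A@2 B@1 C@1
Step 5: thread B executes B2 (x = x * 3). Shared: x=-6. PCs: A@2 B@2 C@1
Step 6: thread A executes A3 (x = x * 2). Shared: x=-12. PCs: A@3 B@2 C@1
Step 7: thread C executes C2 (x = x - 2). Shared: x=-14. PCs: A@3 B@2 C@2
Step 8: thread B executes B3 (x = x). Shared: x=-14. PCs: A@3 B@3 C@2
Step 9: thread B executes B4 (x = 2). Shared: x=2. PCs: A@3 B@4 C@2
Step 10: thread A executes A4 (x = x + 1). Shared: x=3. PCs: A@4 B@4 C@2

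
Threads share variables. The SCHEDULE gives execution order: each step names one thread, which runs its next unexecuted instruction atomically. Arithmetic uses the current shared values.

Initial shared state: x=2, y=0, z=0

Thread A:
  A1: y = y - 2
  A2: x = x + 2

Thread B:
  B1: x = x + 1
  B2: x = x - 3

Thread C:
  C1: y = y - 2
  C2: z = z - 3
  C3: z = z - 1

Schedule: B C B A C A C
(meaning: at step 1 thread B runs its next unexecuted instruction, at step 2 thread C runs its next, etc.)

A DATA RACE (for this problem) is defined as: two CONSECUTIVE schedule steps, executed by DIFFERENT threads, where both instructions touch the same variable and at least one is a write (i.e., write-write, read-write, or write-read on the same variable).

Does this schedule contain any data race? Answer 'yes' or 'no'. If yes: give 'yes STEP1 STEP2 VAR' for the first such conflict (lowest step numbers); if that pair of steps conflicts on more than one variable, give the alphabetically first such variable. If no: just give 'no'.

Steps 1,2: B(r=x,w=x) vs C(r=y,w=y). No conflict.
Steps 2,3: C(r=y,w=y) vs B(r=x,w=x). No conflict.
Steps 3,4: B(r=x,w=x) vs A(r=y,w=y). No conflict.
Steps 4,5: A(r=y,w=y) vs C(r=z,w=z). No conflict.
Steps 5,6: C(r=z,w=z) vs A(r=x,w=x). No conflict.
Steps 6,7: A(r=x,w=x) vs C(r=z,w=z). No conflict.

Answer: no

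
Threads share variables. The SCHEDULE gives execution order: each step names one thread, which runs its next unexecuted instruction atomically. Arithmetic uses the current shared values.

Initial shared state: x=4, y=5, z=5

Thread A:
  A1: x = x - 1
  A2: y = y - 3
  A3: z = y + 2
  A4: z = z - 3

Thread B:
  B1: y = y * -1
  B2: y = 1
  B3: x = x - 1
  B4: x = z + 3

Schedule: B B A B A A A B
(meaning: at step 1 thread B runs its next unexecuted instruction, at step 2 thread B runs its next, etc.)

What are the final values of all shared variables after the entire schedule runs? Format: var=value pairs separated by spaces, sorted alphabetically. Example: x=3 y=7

Answer: x=0 y=-2 z=-3

Derivation:
Step 1: thread B executes B1 (y = y * -1). Shared: x=4 y=-5 z=5. PCs: A@0 B@1
Step 2: thread B executes B2 (y = 1). Shared: x=4 y=1 z=5. PCs: A@0 B@2
Step 3: thread A executes A1 (x = x - 1). Shared: x=3 y=1 z=5. PCs: A@1 B@2
Step 4: thread B executes B3 (x = x - 1). Shared: x=2 y=1 z=5. PCs: A@1 B@3
Step 5: thread A executes A2 (y = y - 3). Shared: x=2 y=-2 z=5. PCs: A@2 B@3
Step 6: thread A executes A3 (z = y + 2). Shared: x=2 y=-2 z=0. PCs: A@3 B@3
Step 7: thread A executes A4 (z = z - 3). Shared: x=2 y=-2 z=-3. PCs: A@4 B@3
Step 8: thread B executes B4 (x = z + 3). Shared: x=0 y=-2 z=-3. PCs: A@4 B@4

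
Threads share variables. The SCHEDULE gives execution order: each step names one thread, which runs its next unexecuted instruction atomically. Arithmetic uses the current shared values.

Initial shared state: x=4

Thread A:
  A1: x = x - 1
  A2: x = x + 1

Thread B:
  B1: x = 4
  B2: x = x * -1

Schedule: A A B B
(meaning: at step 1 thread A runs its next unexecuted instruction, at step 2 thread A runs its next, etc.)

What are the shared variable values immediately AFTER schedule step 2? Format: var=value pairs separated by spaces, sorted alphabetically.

Answer: x=4

Derivation:
Step 1: thread A executes A1 (x = x - 1). Shared: x=3. PCs: A@1 B@0
Step 2: thread A executes A2 (x = x + 1). Shared: x=4. PCs: A@2 B@0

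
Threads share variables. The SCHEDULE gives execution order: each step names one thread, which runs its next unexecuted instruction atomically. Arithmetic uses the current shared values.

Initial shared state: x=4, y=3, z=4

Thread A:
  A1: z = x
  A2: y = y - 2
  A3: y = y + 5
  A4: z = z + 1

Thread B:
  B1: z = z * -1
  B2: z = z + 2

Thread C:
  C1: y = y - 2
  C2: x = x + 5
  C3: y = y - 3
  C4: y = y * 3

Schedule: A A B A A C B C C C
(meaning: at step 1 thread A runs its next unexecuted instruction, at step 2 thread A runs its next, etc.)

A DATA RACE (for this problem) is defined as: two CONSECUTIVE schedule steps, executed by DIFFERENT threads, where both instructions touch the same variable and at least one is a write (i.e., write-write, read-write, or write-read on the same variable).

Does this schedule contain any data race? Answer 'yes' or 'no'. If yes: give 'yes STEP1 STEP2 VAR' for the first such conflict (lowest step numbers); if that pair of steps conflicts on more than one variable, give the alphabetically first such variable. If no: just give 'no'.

Answer: no

Derivation:
Steps 1,2: same thread (A). No race.
Steps 2,3: A(r=y,w=y) vs B(r=z,w=z). No conflict.
Steps 3,4: B(r=z,w=z) vs A(r=y,w=y). No conflict.
Steps 4,5: same thread (A). No race.
Steps 5,6: A(r=z,w=z) vs C(r=y,w=y). No conflict.
Steps 6,7: C(r=y,w=y) vs B(r=z,w=z). No conflict.
Steps 7,8: B(r=z,w=z) vs C(r=x,w=x). No conflict.
Steps 8,9: same thread (C). No race.
Steps 9,10: same thread (C). No race.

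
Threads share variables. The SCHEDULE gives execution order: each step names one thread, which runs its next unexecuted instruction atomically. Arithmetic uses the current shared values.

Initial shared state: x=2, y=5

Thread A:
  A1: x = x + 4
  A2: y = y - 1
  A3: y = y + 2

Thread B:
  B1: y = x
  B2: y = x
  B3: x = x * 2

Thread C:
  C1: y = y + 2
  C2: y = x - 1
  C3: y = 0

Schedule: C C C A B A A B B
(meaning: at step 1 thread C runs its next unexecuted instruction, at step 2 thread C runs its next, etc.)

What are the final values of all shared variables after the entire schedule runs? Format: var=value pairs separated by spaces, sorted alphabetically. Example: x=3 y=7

Step 1: thread C executes C1 (y = y + 2). Shared: x=2 y=7. PCs: A@0 B@0 C@1
Step 2: thread C executes C2 (y = x - 1). Shared: x=2 y=1. PCs: A@0 B@0 C@2
Step 3: thread C executes C3 (y = 0). Shared: x=2 y=0. PCs: A@0 B@0 C@3
Step 4: thread A executes A1 (x = x + 4). Shared: x=6 y=0. PCs: A@1 B@0 C@3
Step 5: thread B executes B1 (y = x). Shared: x=6 y=6. PCs: A@1 B@1 C@3
Step 6: thread A executes A2 (y = y - 1). Shared: x=6 y=5. PCs: A@2 B@1 C@3
Step 7: thread A executes A3 (y = y + 2). Shared: x=6 y=7. PCs: A@3 B@1 C@3
Step 8: thread B executes B2 (y = x). Shared: x=6 y=6. PCs: A@3 B@2 C@3
Step 9: thread B executes B3 (x = x * 2). Shared: x=12 y=6. PCs: A@3 B@3 C@3

Answer: x=12 y=6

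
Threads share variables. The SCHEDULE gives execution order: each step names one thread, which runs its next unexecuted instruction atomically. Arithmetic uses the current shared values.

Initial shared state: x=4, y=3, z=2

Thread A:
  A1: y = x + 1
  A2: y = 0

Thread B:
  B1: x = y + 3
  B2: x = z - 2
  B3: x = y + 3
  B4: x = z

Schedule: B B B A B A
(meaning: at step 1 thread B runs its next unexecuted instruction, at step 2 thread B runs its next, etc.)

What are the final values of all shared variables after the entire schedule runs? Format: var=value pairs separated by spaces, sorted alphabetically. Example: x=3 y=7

Answer: x=2 y=0 z=2

Derivation:
Step 1: thread B executes B1 (x = y + 3). Shared: x=6 y=3 z=2. PCs: A@0 B@1
Step 2: thread B executes B2 (x = z - 2). Shared: x=0 y=3 z=2. PCs: A@0 B@2
Step 3: thread B executes B3 (x = y + 3). Shared: x=6 y=3 z=2. PCs: A@0 B@3
Step 4: thread A executes A1 (y = x + 1). Shared: x=6 y=7 z=2. PCs: A@1 B@3
Step 5: thread B executes B4 (x = z). Shared: x=2 y=7 z=2. PCs: A@1 B@4
Step 6: thread A executes A2 (y = 0). Shared: x=2 y=0 z=2. PCs: A@2 B@4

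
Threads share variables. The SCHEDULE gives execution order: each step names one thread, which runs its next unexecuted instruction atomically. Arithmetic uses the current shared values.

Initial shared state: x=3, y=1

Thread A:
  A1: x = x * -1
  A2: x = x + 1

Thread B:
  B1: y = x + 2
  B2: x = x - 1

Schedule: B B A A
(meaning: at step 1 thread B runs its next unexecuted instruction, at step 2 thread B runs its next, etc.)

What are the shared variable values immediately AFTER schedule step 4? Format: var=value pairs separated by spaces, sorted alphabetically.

Answer: x=-1 y=5

Derivation:
Step 1: thread B executes B1 (y = x + 2). Shared: x=3 y=5. PCs: A@0 B@1
Step 2: thread B executes B2 (x = x - 1). Shared: x=2 y=5. PCs: A@0 B@2
Step 3: thread A executes A1 (x = x * -1). Shared: x=-2 y=5. PCs: A@1 B@2
Step 4: thread A executes A2 (x = x + 1). Shared: x=-1 y=5. PCs: A@2 B@2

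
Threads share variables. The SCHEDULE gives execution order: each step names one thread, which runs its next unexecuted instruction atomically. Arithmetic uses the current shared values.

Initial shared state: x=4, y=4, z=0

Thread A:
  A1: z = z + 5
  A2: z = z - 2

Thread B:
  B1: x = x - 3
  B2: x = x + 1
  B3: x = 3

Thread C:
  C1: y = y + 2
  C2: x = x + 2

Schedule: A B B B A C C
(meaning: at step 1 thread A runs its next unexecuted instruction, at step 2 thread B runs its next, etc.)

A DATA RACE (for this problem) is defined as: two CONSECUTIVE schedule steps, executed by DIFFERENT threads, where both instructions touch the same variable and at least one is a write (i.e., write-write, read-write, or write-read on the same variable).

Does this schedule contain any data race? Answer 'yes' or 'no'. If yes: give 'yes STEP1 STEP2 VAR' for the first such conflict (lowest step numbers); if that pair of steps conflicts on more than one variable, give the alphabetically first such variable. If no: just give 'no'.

Answer: no

Derivation:
Steps 1,2: A(r=z,w=z) vs B(r=x,w=x). No conflict.
Steps 2,3: same thread (B). No race.
Steps 3,4: same thread (B). No race.
Steps 4,5: B(r=-,w=x) vs A(r=z,w=z). No conflict.
Steps 5,6: A(r=z,w=z) vs C(r=y,w=y). No conflict.
Steps 6,7: same thread (C). No race.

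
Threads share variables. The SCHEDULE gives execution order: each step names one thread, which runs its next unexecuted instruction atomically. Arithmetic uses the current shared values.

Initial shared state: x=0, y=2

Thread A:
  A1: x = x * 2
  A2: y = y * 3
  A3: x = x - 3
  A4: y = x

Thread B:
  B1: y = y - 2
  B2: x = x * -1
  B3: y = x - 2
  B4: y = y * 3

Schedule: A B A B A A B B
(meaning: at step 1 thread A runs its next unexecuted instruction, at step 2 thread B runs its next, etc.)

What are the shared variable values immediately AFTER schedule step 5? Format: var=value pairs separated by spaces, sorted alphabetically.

Step 1: thread A executes A1 (x = x * 2). Shared: x=0 y=2. PCs: A@1 B@0
Step 2: thread B executes B1 (y = y - 2). Shared: x=0 y=0. PCs: A@1 B@1
Step 3: thread A executes A2 (y = y * 3). Shared: x=0 y=0. PCs: A@2 B@1
Step 4: thread B executes B2 (x = x * -1). Shared: x=0 y=0. PCs: A@2 B@2
Step 5: thread A executes A3 (x = x - 3). Shared: x=-3 y=0. PCs: A@3 B@2

Answer: x=-3 y=0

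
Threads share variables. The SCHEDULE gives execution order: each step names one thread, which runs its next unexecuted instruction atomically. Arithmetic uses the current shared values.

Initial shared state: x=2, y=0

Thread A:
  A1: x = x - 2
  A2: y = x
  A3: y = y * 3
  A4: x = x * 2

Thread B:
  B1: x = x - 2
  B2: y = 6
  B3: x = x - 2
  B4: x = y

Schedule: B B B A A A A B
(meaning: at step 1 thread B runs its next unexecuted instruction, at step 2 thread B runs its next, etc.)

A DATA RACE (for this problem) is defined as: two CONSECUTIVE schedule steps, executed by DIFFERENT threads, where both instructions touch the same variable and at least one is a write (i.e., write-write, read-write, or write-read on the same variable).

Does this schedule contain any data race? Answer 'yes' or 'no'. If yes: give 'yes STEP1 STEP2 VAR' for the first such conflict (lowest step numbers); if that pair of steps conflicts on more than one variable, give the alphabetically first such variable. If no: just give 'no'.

Steps 1,2: same thread (B). No race.
Steps 2,3: same thread (B). No race.
Steps 3,4: B(x = x - 2) vs A(x = x - 2). RACE on x (W-W).
Steps 4,5: same thread (A). No race.
Steps 5,6: same thread (A). No race.
Steps 6,7: same thread (A). No race.
Steps 7,8: A(x = x * 2) vs B(x = y). RACE on x (W-W).
First conflict at steps 3,4.

Answer: yes 3 4 x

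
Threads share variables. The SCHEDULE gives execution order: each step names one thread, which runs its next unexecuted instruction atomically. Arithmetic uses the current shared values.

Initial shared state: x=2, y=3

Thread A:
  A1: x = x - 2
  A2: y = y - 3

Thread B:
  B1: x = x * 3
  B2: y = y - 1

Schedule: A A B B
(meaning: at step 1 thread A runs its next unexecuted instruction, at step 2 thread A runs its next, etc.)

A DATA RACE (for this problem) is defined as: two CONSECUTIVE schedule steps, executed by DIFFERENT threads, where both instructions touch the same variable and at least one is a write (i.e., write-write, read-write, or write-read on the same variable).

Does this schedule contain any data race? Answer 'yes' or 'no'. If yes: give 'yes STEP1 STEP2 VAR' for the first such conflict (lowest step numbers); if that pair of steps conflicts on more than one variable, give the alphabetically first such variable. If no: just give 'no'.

Answer: no

Derivation:
Steps 1,2: same thread (A). No race.
Steps 2,3: A(r=y,w=y) vs B(r=x,w=x). No conflict.
Steps 3,4: same thread (B). No race.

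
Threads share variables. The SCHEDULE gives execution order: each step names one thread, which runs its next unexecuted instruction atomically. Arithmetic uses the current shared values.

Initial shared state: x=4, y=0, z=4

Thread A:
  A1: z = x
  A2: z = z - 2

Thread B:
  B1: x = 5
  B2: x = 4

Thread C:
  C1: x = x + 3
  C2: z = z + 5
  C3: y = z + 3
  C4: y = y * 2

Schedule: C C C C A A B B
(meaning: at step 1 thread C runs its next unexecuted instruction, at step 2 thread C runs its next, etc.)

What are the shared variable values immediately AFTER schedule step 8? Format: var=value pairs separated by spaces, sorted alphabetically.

Step 1: thread C executes C1 (x = x + 3). Shared: x=7 y=0 z=4. PCs: A@0 B@0 C@1
Step 2: thread C executes C2 (z = z + 5). Shared: x=7 y=0 z=9. PCs: A@0 B@0 C@2
Step 3: thread C executes C3 (y = z + 3). Shared: x=7 y=12 z=9. PCs: A@0 B@0 C@3
Step 4: thread C executes C4 (y = y * 2). Shared: x=7 y=24 z=9. PCs: A@0 B@0 C@4
Step 5: thread A executes A1 (z = x). Shared: x=7 y=24 z=7. PCs: A@1 B@0 C@4
Step 6: thread A executes A2 (z = z - 2). Shared: x=7 y=24 z=5. PCs: A@2 B@0 C@4
Step 7: thread B executes B1 (x = 5). Shared: x=5 y=24 z=5. PCs: A@2 B@1 C@4
Step 8: thread B executes B2 (x = 4). Shared: x=4 y=24 z=5. PCs: A@2 B@2 C@4

Answer: x=4 y=24 z=5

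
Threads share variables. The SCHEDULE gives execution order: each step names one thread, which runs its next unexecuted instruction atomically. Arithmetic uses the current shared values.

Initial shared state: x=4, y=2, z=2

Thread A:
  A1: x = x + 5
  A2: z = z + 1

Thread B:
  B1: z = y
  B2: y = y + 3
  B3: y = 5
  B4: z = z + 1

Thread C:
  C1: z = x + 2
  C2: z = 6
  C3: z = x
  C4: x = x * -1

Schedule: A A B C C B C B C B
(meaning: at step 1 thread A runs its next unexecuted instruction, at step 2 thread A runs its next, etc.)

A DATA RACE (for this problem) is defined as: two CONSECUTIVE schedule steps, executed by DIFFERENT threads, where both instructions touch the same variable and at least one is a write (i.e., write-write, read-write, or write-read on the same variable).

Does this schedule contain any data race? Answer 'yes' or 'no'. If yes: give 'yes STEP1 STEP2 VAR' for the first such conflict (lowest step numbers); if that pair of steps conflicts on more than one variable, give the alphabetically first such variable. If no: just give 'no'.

Steps 1,2: same thread (A). No race.
Steps 2,3: A(z = z + 1) vs B(z = y). RACE on z (W-W).
Steps 3,4: B(z = y) vs C(z = x + 2). RACE on z (W-W).
Steps 4,5: same thread (C). No race.
Steps 5,6: C(r=-,w=z) vs B(r=y,w=y). No conflict.
Steps 6,7: B(r=y,w=y) vs C(r=x,w=z). No conflict.
Steps 7,8: C(r=x,w=z) vs B(r=-,w=y). No conflict.
Steps 8,9: B(r=-,w=y) vs C(r=x,w=x). No conflict.
Steps 9,10: C(r=x,w=x) vs B(r=z,w=z). No conflict.
First conflict at steps 2,3.

Answer: yes 2 3 z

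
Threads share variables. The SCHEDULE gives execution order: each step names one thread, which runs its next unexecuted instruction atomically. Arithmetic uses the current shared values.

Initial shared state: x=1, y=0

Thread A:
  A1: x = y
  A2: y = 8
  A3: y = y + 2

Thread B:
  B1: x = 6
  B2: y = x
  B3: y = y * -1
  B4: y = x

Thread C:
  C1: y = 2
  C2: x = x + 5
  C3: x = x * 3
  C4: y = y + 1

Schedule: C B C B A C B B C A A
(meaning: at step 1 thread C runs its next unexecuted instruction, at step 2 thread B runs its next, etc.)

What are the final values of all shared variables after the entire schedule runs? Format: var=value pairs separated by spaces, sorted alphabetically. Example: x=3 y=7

Step 1: thread C executes C1 (y = 2). Shared: x=1 y=2. PCs: A@0 B@0 C@1
Step 2: thread B executes B1 (x = 6). Shared: x=6 y=2. PCs: A@0 B@1 C@1
Step 3: thread C executes C2 (x = x + 5). Shared: x=11 y=2. PCs: A@0 B@1 C@2
Step 4: thread B executes B2 (y = x). Shared: x=11 y=11. PCs: A@0 B@2 C@2
Step 5: thread A executes A1 (x = y). Shared: x=11 y=11. PCs: A@1 B@2 C@2
Step 6: thread C executes C3 (x = x * 3). Shared: x=33 y=11. PCs: A@1 B@2 C@3
Step 7: thread B executes B3 (y = y * -1). Shared: x=33 y=-11. PCs: A@1 B@3 C@3
Step 8: thread B executes B4 (y = x). Shared: x=33 y=33. PCs: A@1 B@4 C@3
Step 9: thread C executes C4 (y = y + 1). Shared: x=33 y=34. PCs: A@1 B@4 C@4
Step 10: thread A executes A2 (y = 8). Shared: x=33 y=8. PCs: A@2 B@4 C@4
Step 11: thread A executes A3 (y = y + 2). Shared: x=33 y=10. PCs: A@3 B@4 C@4

Answer: x=33 y=10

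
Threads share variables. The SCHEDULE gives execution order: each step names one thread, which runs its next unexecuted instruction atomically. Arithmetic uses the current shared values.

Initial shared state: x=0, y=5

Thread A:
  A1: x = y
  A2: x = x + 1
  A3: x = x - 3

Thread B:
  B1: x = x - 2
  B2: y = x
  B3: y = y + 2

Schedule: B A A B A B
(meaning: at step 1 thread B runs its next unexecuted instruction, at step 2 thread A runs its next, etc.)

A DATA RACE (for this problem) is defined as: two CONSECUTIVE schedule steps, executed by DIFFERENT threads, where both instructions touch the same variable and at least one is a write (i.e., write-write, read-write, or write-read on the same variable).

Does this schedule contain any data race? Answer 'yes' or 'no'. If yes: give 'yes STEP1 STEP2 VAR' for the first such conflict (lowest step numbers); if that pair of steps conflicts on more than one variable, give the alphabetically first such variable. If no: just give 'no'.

Answer: yes 1 2 x

Derivation:
Steps 1,2: B(x = x - 2) vs A(x = y). RACE on x (W-W).
Steps 2,3: same thread (A). No race.
Steps 3,4: A(x = x + 1) vs B(y = x). RACE on x (W-R).
Steps 4,5: B(y = x) vs A(x = x - 3). RACE on x (R-W).
Steps 5,6: A(r=x,w=x) vs B(r=y,w=y). No conflict.
First conflict at steps 1,2.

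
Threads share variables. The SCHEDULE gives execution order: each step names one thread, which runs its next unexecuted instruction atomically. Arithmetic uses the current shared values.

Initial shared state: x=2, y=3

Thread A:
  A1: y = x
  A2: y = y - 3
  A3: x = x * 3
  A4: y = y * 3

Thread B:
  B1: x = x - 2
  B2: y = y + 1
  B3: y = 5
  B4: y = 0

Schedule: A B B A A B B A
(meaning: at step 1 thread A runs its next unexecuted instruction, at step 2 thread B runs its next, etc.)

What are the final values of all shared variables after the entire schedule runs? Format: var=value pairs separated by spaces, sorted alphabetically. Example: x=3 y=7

Answer: x=0 y=0

Derivation:
Step 1: thread A executes A1 (y = x). Shared: x=2 y=2. PCs: A@1 B@0
Step 2: thread B executes B1 (x = x - 2). Shared: x=0 y=2. PCs: A@1 B@1
Step 3: thread B executes B2 (y = y + 1). Shared: x=0 y=3. PCs: A@1 B@2
Step 4: thread A executes A2 (y = y - 3). Shared: x=0 y=0. PCs: A@2 B@2
Step 5: thread A executes A3 (x = x * 3). Shared: x=0 y=0. PCs: A@3 B@2
Step 6: thread B executes B3 (y = 5). Shared: x=0 y=5. PCs: A@3 B@3
Step 7: thread B executes B4 (y = 0). Shared: x=0 y=0. PCs: A@3 B@4
Step 8: thread A executes A4 (y = y * 3). Shared: x=0 y=0. PCs: A@4 B@4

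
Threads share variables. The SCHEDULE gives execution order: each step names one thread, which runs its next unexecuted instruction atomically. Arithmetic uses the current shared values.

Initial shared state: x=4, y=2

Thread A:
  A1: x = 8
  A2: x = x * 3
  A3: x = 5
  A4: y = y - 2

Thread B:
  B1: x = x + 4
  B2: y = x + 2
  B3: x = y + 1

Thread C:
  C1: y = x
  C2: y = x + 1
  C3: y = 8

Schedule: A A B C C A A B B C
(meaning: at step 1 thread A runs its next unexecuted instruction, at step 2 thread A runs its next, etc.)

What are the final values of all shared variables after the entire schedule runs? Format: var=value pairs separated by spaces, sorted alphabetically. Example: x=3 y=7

Answer: x=8 y=8

Derivation:
Step 1: thread A executes A1 (x = 8). Shared: x=8 y=2. PCs: A@1 B@0 C@0
Step 2: thread A executes A2 (x = x * 3). Shared: x=24 y=2. PCs: A@2 B@0 C@0
Step 3: thread B executes B1 (x = x + 4). Shared: x=28 y=2. PCs: A@2 B@1 C@0
Step 4: thread C executes C1 (y = x). Shared: x=28 y=28. PCs: A@2 B@1 C@1
Step 5: thread C executes C2 (y = x + 1). Shared: x=28 y=29. PCs: A@2 B@1 C@2
Step 6: thread A executes A3 (x = 5). Shared: x=5 y=29. PCs: A@3 B@1 C@2
Step 7: thread A executes A4 (y = y - 2). Shared: x=5 y=27. PCs: A@4 B@1 C@2
Step 8: thread B executes B2 (y = x + 2). Shared: x=5 y=7. PCs: A@4 B@2 C@2
Step 9: thread B executes B3 (x = y + 1). Shared: x=8 y=7. PCs: A@4 B@3 C@2
Step 10: thread C executes C3 (y = 8). Shared: x=8 y=8. PCs: A@4 B@3 C@3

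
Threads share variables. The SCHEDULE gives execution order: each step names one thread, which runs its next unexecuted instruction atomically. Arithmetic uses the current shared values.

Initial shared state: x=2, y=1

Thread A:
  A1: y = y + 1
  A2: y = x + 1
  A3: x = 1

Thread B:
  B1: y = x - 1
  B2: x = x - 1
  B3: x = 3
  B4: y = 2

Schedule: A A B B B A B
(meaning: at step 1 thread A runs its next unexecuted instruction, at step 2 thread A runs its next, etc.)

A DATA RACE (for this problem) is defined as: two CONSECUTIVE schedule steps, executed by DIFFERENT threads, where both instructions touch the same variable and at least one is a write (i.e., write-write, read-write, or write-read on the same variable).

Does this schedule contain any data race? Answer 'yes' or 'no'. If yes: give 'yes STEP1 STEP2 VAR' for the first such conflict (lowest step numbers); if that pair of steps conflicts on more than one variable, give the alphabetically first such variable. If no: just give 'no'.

Answer: yes 2 3 y

Derivation:
Steps 1,2: same thread (A). No race.
Steps 2,3: A(y = x + 1) vs B(y = x - 1). RACE on y (W-W).
Steps 3,4: same thread (B). No race.
Steps 4,5: same thread (B). No race.
Steps 5,6: B(x = 3) vs A(x = 1). RACE on x (W-W).
Steps 6,7: A(r=-,w=x) vs B(r=-,w=y). No conflict.
First conflict at steps 2,3.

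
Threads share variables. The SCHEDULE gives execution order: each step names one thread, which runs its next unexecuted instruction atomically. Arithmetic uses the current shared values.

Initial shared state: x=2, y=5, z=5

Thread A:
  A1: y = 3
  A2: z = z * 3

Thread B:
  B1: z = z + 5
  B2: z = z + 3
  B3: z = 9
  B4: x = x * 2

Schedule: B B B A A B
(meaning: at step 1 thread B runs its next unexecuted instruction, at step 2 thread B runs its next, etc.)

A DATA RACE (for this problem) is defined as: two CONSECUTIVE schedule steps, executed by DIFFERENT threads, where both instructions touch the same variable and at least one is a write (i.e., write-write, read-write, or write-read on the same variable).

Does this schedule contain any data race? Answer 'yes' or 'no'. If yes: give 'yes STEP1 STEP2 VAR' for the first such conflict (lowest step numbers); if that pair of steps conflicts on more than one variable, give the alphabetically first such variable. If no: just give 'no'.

Steps 1,2: same thread (B). No race.
Steps 2,3: same thread (B). No race.
Steps 3,4: B(r=-,w=z) vs A(r=-,w=y). No conflict.
Steps 4,5: same thread (A). No race.
Steps 5,6: A(r=z,w=z) vs B(r=x,w=x). No conflict.

Answer: no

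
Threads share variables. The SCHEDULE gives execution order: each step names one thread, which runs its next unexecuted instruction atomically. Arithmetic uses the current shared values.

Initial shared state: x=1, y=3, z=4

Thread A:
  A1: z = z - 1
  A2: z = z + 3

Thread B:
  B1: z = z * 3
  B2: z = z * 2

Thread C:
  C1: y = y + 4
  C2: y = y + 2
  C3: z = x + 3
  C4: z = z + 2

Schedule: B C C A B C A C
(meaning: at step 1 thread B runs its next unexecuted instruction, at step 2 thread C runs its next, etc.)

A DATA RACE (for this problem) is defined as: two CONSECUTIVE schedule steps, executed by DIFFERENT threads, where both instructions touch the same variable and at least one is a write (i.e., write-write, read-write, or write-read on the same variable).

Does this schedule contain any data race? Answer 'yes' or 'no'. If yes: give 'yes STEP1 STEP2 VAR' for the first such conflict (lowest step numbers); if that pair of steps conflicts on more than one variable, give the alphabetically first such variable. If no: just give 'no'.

Steps 1,2: B(r=z,w=z) vs C(r=y,w=y). No conflict.
Steps 2,3: same thread (C). No race.
Steps 3,4: C(r=y,w=y) vs A(r=z,w=z). No conflict.
Steps 4,5: A(z = z - 1) vs B(z = z * 2). RACE on z (W-W).
Steps 5,6: B(z = z * 2) vs C(z = x + 3). RACE on z (W-W).
Steps 6,7: C(z = x + 3) vs A(z = z + 3). RACE on z (W-W).
Steps 7,8: A(z = z + 3) vs C(z = z + 2). RACE on z (W-W).
First conflict at steps 4,5.

Answer: yes 4 5 z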